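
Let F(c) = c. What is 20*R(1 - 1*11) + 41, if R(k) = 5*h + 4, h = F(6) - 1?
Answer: 621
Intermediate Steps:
h = 5 (h = 6 - 1 = 5)
R(k) = 29 (R(k) = 5*5 + 4 = 25 + 4 = 29)
20*R(1 - 1*11) + 41 = 20*29 + 41 = 580 + 41 = 621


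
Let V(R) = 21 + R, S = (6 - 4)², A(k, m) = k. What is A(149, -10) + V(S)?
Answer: 174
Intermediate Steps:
S = 4 (S = 2² = 4)
A(149, -10) + V(S) = 149 + (21 + 4) = 149 + 25 = 174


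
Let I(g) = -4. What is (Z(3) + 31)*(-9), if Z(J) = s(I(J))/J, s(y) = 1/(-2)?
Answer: -555/2 ≈ -277.50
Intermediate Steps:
s(y) = -½
Z(J) = -1/(2*J)
(Z(3) + 31)*(-9) = (-½/3 + 31)*(-9) = (-½*⅓ + 31)*(-9) = (-⅙ + 31)*(-9) = (185/6)*(-9) = -555/2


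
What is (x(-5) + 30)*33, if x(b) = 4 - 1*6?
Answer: 924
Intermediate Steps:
x(b) = -2 (x(b) = 4 - 6 = -2)
(x(-5) + 30)*33 = (-2 + 30)*33 = 28*33 = 924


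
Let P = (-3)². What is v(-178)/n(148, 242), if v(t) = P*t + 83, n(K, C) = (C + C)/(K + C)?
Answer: -296205/242 ≈ -1224.0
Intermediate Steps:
P = 9
n(K, C) = 2*C/(C + K) (n(K, C) = (2*C)/(C + K) = 2*C/(C + K))
v(t) = 83 + 9*t (v(t) = 9*t + 83 = 83 + 9*t)
v(-178)/n(148, 242) = (83 + 9*(-178))/((2*242/(242 + 148))) = (83 - 1602)/((2*242/390)) = -1519/(2*242*(1/390)) = -1519/242/195 = -1519*195/242 = -296205/242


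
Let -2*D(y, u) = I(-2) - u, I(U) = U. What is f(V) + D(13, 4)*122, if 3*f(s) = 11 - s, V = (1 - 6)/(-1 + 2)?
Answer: 1114/3 ≈ 371.33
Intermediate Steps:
D(y, u) = 1 + u/2 (D(y, u) = -(-2 - u)/2 = 1 + u/2)
V = -5 (V = -5/1 = -5*1 = -5)
f(s) = 11/3 - s/3 (f(s) = (11 - s)/3 = 11/3 - s/3)
f(V) + D(13, 4)*122 = (11/3 - 1/3*(-5)) + (1 + (1/2)*4)*122 = (11/3 + 5/3) + (1 + 2)*122 = 16/3 + 3*122 = 16/3 + 366 = 1114/3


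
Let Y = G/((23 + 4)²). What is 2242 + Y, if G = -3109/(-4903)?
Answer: 8013554563/3574287 ≈ 2242.0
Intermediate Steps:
G = 3109/4903 (G = -3109*(-1/4903) = 3109/4903 ≈ 0.63410)
Y = 3109/3574287 (Y = 3109/(4903*((23 + 4)²)) = 3109/(4903*(27²)) = (3109/4903)/729 = (3109/4903)*(1/729) = 3109/3574287 ≈ 0.00086982)
2242 + Y = 2242 + 3109/3574287 = 8013554563/3574287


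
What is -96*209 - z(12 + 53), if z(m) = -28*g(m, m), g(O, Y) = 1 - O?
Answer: -21856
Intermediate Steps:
z(m) = -28 + 28*m (z(m) = -28*(1 - m) = -28 + 28*m)
-96*209 - z(12 + 53) = -96*209 - (-28 + 28*(12 + 53)) = -20064 - (-28 + 28*65) = -20064 - (-28 + 1820) = -20064 - 1*1792 = -20064 - 1792 = -21856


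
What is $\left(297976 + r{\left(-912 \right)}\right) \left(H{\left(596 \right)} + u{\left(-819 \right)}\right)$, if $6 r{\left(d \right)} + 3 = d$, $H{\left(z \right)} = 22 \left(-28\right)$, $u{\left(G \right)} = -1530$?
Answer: $-639129231$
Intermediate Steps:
$H{\left(z \right)} = -616$
$r{\left(d \right)} = - \frac{1}{2} + \frac{d}{6}$
$\left(297976 + r{\left(-912 \right)}\right) \left(H{\left(596 \right)} + u{\left(-819 \right)}\right) = \left(297976 + \left(- \frac{1}{2} + \frac{1}{6} \left(-912\right)\right)\right) \left(-616 - 1530\right) = \left(297976 - \frac{305}{2}\right) \left(-2146\right) = \frac{595647}{2} \left(-2146\right) = -639129231$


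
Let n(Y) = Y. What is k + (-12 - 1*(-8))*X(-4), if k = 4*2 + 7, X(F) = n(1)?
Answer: 11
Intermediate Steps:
X(F) = 1
k = 15 (k = 8 + 7 = 15)
k + (-12 - 1*(-8))*X(-4) = 15 + (-12 - 1*(-8))*1 = 15 + (-12 + 8)*1 = 15 - 4*1 = 15 - 4 = 11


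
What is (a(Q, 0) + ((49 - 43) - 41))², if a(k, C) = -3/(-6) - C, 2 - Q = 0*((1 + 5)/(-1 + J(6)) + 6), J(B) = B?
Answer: 4761/4 ≈ 1190.3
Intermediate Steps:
Q = 2 (Q = 2 - 0*((1 + 5)/(-1 + 6) + 6) = 2 - 0*(6/5 + 6) = 2 - 0*36/5 = 2 - 1*0 = 2 + 0 = 2)
a(k, C) = ½ - C (a(k, C) = -3*(-⅙) - C = ½ - C)
(a(Q, 0) + ((49 - 43) - 41))² = ((½ - 1*0) + ((49 - 43) - 41))² = ((½ + 0) + (6 - 41))² = (½ - 35)² = (-69/2)² = 4761/4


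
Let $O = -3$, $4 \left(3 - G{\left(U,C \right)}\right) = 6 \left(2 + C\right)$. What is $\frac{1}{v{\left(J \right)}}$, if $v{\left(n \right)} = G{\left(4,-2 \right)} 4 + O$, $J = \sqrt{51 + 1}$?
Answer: $\frac{1}{9} \approx 0.11111$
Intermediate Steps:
$J = 2 \sqrt{13}$ ($J = \sqrt{52} = 2 \sqrt{13} \approx 7.2111$)
$G{\left(U,C \right)} = - \frac{3 C}{2}$ ($G{\left(U,C \right)} = 3 - \frac{6 \left(2 + C\right)}{4} = 3 - \frac{12 + 6 C}{4} = 3 - \left(3 + \frac{3 C}{2}\right) = - \frac{3 C}{2}$)
$v{\left(n \right)} = 9$ ($v{\left(n \right)} = \left(- \frac{3}{2}\right) \left(-2\right) 4 - 3 = 3 \cdot 4 - 3 = 12 - 3 = 9$)
$\frac{1}{v{\left(J \right)}} = \frac{1}{9}$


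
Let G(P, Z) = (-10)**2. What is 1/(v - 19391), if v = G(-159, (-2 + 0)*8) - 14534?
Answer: -1/33825 ≈ -2.9564e-5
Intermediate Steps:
G(P, Z) = 100
v = -14434 (v = 100 - 14534 = -14434)
1/(v - 19391) = 1/(-14434 - 19391) = 1/(-33825) = -1/33825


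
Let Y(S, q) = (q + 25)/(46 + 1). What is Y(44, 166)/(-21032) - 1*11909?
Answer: -11772094327/988504 ≈ -11909.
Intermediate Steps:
Y(S, q) = 25/47 + q/47 (Y(S, q) = (25 + q)/47 = (25 + q)*(1/47) = 25/47 + q/47)
Y(44, 166)/(-21032) - 1*11909 = (25/47 + (1/47)*166)/(-21032) - 1*11909 = (25/47 + 166/47)*(-1/21032) - 11909 = (191/47)*(-1/21032) - 11909 = -191/988504 - 11909 = -11772094327/988504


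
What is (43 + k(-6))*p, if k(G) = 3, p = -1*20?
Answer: -920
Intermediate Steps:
p = -20
(43 + k(-6))*p = (43 + 3)*(-20) = 46*(-20) = -920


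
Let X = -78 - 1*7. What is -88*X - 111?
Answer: 7369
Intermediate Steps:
X = -85 (X = -78 - 7 = -85)
-88*X - 111 = -88*(-85) - 111 = 7480 - 111 = 7369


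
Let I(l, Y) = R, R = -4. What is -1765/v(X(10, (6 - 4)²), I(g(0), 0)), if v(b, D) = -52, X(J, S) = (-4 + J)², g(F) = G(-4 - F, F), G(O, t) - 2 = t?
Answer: 1765/52 ≈ 33.942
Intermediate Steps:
G(O, t) = 2 + t
g(F) = 2 + F
I(l, Y) = -4
-1765/v(X(10, (6 - 4)²), I(g(0), 0)) = -1765/(-52) = -1765*(-1/52) = 1765/52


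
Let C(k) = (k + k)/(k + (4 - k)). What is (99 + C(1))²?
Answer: 39601/4 ≈ 9900.3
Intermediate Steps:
C(k) = k/2 (C(k) = (2*k)/4 = (2*k)*(¼) = k/2)
(99 + C(1))² = (99 + (½)*1)² = (99 + ½)² = (199/2)² = 39601/4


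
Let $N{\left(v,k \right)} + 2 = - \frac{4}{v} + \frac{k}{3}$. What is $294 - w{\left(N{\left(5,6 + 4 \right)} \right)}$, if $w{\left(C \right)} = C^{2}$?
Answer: $\frac{66086}{225} \approx 293.72$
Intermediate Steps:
$N{\left(v,k \right)} = -2 - \frac{4}{v} + \frac{k}{3}$ ($N{\left(v,k \right)} = -2 + \left(- \frac{4}{v} + \frac{k}{3}\right) = -2 - \frac{4}{v} + \frac{k}{3}$)
$294 - w{\left(N{\left(5,6 + 4 \right)} \right)} = 294 - \left(-2 - \frac{4}{5} + \frac{6 + 4}{3}\right)^{2} = 294 - \left(-2 - \frac{4}{5} + \frac{1}{3} \cdot 10\right)^{2} = 294 - \left(-2 - \frac{4}{5} + \frac{10}{3}\right)^{2} = 294 - \left(\frac{8}{15}\right)^{2} = 294 - \frac{64}{225} = \frac{66086}{225}$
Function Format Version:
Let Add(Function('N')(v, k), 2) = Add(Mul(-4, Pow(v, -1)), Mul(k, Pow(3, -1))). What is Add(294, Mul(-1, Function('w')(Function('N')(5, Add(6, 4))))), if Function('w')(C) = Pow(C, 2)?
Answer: Rational(66086, 225) ≈ 293.72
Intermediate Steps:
Function('N')(v, k) = Add(-2, Mul(-4, Pow(v, -1)), Mul(Rational(1, 3), k)) (Function('N')(v, k) = Add(-2, Add(Mul(-4, Pow(v, -1)), Mul(k, Pow(3, -1)))) = Add(-2, Add(Mul(-4, Pow(v, -1)), Mul(k, Rational(1, 3)))) = Add(-2, Add(Mul(-4, Pow(v, -1)), Mul(Rational(1, 3), k))) = Add(-2, Mul(-4, Pow(v, -1)), Mul(Rational(1, 3), k)))
Add(294, Mul(-1, Function('w')(Function('N')(5, Add(6, 4))))) = Add(294, Mul(-1, Pow(Add(-2, Mul(-4, Pow(5, -1)), Mul(Rational(1, 3), Add(6, 4))), 2))) = Add(294, Mul(-1, Pow(Add(-2, Mul(-4, Rational(1, 5)), Mul(Rational(1, 3), 10)), 2))) = Add(294, Mul(-1, Pow(Add(-2, Rational(-4, 5), Rational(10, 3)), 2))) = Add(294, Mul(-1, Pow(Rational(8, 15), 2))) = Add(294, Mul(-1, Rational(64, 225))) = Add(294, Rational(-64, 225)) = Rational(66086, 225)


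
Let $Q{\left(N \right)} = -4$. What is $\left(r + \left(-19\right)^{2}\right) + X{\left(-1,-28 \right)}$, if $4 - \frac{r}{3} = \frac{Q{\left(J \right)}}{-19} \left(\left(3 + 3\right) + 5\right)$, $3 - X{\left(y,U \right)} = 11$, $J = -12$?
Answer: $\frac{6803}{19} \approx 358.05$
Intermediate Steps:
$X{\left(y,U \right)} = -8$ ($X{\left(y,U \right)} = 3 - 11 = -8$)
$r = \frac{96}{19}$ ($r = 12 - 3 - \frac{4}{-19} \left(\left(3 + 3\right) + 5\right) = 12 - 3 \left(-4\right) \left(- \frac{1}{19}\right) \left(6 + 5\right) = 12 - 3 \cdot \frac{4}{19} \cdot 11 = 12 - \frac{132}{19} = \frac{96}{19} \approx 5.0526$)
$\left(r + \left(-19\right)^{2}\right) + X{\left(-1,-28 \right)} = \left(\frac{96}{19} + \left(-19\right)^{2}\right) - 8 = \left(\frac{96}{19} + 361\right) - 8 = \frac{6955}{19} - 8 = \frac{6803}{19}$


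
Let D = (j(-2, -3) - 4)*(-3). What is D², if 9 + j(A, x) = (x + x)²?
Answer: 4761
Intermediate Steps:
j(A, x) = -9 + 4*x² (j(A, x) = -9 + (x + x)² = -9 + (2*x)² = -9 + 4*x²)
D = -69 (D = ((-9 + 4*(-3)²) - 4)*(-3) = ((-9 + 4*9) - 4)*(-3) = ((-9 + 36) - 4)*(-3) = (27 - 4)*(-3) = 23*(-3) = -69)
D² = (-69)² = 4761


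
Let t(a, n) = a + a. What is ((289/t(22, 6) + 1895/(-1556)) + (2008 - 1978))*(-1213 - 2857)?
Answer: -55967680/389 ≈ -1.4388e+5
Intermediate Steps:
t(a, n) = 2*a
((289/t(22, 6) + 1895/(-1556)) + (2008 - 1978))*(-1213 - 2857) = ((289/((2*22)) + 1895/(-1556)) + (2008 - 1978))*(-1213 - 2857) = ((289/44 + 1895*(-1/1556)) + 30)*(-4070) = ((289*(1/44) - 1895/1556) + 30)*(-4070) = ((289/44 - 1895/1556) + 30)*(-4070) = (22894/4279 + 30)*(-4070) = (151264/4279)*(-4070) = -55967680/389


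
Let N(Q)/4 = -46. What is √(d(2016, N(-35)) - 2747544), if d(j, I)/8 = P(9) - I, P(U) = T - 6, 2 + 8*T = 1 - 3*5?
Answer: 2*I*√686534 ≈ 1657.1*I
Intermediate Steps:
N(Q) = -184 (N(Q) = 4*(-46) = -184)
T = -2 (T = -¼ + (1 - 3*5)/8 = -¼ + (1 - 15)/8 = -¼ + (⅛)*(-14) = -¼ - 7/4 = -2)
P(U) = -8 (P(U) = -2 - 6 = -8)
d(j, I) = -64 - 8*I (d(j, I) = 8*(-8 - I) = -64 - 8*I)
√(d(2016, N(-35)) - 2747544) = √((-64 - 8*(-184)) - 2747544) = √((-64 + 1472) - 2747544) = √(1408 - 2747544) = √(-2746136) = 2*I*√686534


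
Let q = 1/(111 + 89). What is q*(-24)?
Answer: -3/25 ≈ -0.12000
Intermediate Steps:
q = 1/200 ≈ 0.0050000
q*(-24) = (1/200)*(-24) = -3/25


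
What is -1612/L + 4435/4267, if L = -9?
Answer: 6918319/38403 ≈ 180.15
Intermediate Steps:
-1612/L + 4435/4267 = -1612/(-9) + 4435/4267 = -1612*(-1/9) + 4435*(1/4267) = 1612/9 + 4435/4267 = 6918319/38403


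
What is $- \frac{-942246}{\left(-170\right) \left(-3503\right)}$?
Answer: $\frac{471123}{297755} \approx 1.5823$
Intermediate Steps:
$- \frac{-942246}{\left(-170\right) \left(-3503\right)} = - \frac{-942246}{595510} = \left(-1\right) \left(- \frac{471123}{297755}\right) = \frac{471123}{297755}$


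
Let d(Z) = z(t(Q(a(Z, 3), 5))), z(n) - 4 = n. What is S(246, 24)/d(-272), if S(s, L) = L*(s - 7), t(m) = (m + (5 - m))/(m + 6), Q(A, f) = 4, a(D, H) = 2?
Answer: 3824/3 ≈ 1274.7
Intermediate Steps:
t(m) = 5/(6 + m)
z(n) = 4 + n
d(Z) = 9/2 (d(Z) = 4 + 5/(6 + 4) = 4 + 5/10 = 4 + 5*(1/10) = 4 + 1/2 = 9/2)
S(s, L) = L*(-7 + s)
S(246, 24)/d(-272) = (24*(-7 + 246))/(9/2) = (24*239)*(2/9) = 5736*(2/9) = 3824/3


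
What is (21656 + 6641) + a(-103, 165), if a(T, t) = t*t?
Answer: 55522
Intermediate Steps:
a(T, t) = t²
(21656 + 6641) + a(-103, 165) = (21656 + 6641) + 165² = 28297 + 27225 = 55522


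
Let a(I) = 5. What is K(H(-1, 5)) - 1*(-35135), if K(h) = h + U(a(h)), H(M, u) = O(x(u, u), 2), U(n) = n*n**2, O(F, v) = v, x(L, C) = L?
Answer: 35262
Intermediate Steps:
U(n) = n**3
H(M, u) = 2
K(h) = 125 + h (K(h) = h + 5**3 = h + 125 = 125 + h)
K(H(-1, 5)) - 1*(-35135) = (125 + 2) - 1*(-35135) = 127 + 35135 = 35262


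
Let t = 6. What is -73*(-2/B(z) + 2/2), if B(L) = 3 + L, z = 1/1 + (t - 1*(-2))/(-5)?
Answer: -73/6 ≈ -12.167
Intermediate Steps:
z = -3/5 (z = 1/1 + (6 - 1*(-2))/(-5) = 1*1 + (6 + 2)*(-1/5) = 1 + 8*(-1/5) = 1 - 8/5 = -3/5 ≈ -0.60000)
-73*(-2/B(z) + 2/2) = -73*(-2/(3 - 3/5) + 2/2) = -73*(-2/12/5 + 2*(1/2)) = -73*(-2*5/12 + 1) = -73*(-5/6 + 1) = -73*1/6 = -73/6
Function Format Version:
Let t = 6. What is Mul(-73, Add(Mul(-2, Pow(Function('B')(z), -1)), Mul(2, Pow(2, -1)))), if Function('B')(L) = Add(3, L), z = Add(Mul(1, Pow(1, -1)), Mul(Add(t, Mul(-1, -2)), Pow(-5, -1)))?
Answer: Rational(-73, 6) ≈ -12.167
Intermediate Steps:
z = Rational(-3, 5) (z = Add(Mul(1, Pow(1, -1)), Mul(Add(6, Mul(-1, -2)), Pow(-5, -1))) = Add(Mul(1, 1), Mul(Add(6, 2), Rational(-1, 5))) = Add(1, Mul(8, Rational(-1, 5))) = Add(1, Rational(-8, 5)) = Rational(-3, 5) ≈ -0.60000)
Mul(-73, Add(Mul(-2, Pow(Function('B')(z), -1)), Mul(2, Pow(2, -1)))) = Mul(-73, Add(Mul(-2, Pow(Add(3, Rational(-3, 5)), -1)), Mul(2, Pow(2, -1)))) = Mul(-73, Add(Mul(-2, Pow(Rational(12, 5), -1)), Mul(2, Rational(1, 2)))) = Mul(-73, Add(Mul(-2, Rational(5, 12)), 1)) = Mul(-73, Add(Rational(-5, 6), 1)) = Mul(-73, Rational(1, 6)) = Rational(-73, 6)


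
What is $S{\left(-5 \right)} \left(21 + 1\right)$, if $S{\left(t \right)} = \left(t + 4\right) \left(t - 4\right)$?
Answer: $198$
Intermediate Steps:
$S{\left(t \right)} = \left(-4 + t\right) \left(4 + t\right)$ ($S{\left(t \right)} = \left(4 + t\right) \left(-4 + t\right) = \left(-4 + t\right) \left(4 + t\right)$)
$S{\left(-5 \right)} \left(21 + 1\right) = \left(-16 + \left(-5\right)^{2}\right) \left(21 + 1\right) = \left(-16 + 25\right) 22 = 9 \cdot 22 = 198$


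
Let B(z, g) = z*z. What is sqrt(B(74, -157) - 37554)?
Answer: I*sqrt(32078) ≈ 179.1*I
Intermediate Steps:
B(z, g) = z**2
sqrt(B(74, -157) - 37554) = sqrt(74**2 - 37554) = sqrt(5476 - 37554) = sqrt(-32078) = I*sqrt(32078)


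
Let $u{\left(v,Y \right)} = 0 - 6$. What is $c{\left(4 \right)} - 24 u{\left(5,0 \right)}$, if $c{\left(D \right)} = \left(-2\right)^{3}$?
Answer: $136$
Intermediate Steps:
$c{\left(D \right)} = -8$
$u{\left(v,Y \right)} = -6$ ($u{\left(v,Y \right)} = 0 - 6 = -6$)
$c{\left(4 \right)} - 24 u{\left(5,0 \right)} = -8 - -144 = -8 + 144 = 136$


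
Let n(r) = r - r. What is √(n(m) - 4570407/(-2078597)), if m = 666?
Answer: 3*√1055559364331/2078597 ≈ 1.4828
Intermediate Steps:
n(r) = 0
√(n(m) - 4570407/(-2078597)) = √(0 - 4570407/(-2078597)) = √(0 - 4570407*(-1/2078597)) = √(0 + 4570407/2078597) = √(4570407/2078597) = 3*√1055559364331/2078597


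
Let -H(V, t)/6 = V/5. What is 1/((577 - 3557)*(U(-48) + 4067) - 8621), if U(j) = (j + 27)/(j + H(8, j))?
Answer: -24/291104819 ≈ -8.2445e-8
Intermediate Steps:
H(V, t) = -6*V/5
U(j) = (27 + j)/(-48/5 + j) (U(j) = (j + 27)/(j - 6/5*8) = (27 + j)/(j - 48/5) = (27 + j)/(-48/5 + j))
1/((577 - 3557)*(U(-48) + 4067) - 8621) = 1/((577 - 3557)*(5*(27 - 48)/(-48 + 5*(-48)) + 4067) - 8621) = 1/(-2980*(5*(-21)/(-48 - 240) + 4067) - 8621) = 1/(-2980*(5*(-21)/(-288) + 4067) - 8621) = 1/(-2980*(5*(-1/288)*(-21) + 4067) - 8621) = 1/(-2980*(35/96 + 4067) - 8621) = 1/(-2980*390467/96 - 8621) = 1/(-290897915/24 - 8621) = 1/(-291104819/24) = -24/291104819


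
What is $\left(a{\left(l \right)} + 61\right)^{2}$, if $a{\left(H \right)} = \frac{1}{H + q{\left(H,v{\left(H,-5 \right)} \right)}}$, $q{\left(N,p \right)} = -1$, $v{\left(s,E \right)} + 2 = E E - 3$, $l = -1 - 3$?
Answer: $\frac{92416}{25} \approx 3696.6$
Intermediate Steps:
$l = -4$ ($l = -1 - 3 = -4$)
$v{\left(s,E \right)} = -5 + E^{2}$ ($v{\left(s,E \right)} = -2 + \left(E E - 3\right) = -2 + \left(E^{2} - 3\right) = -2 + \left(-3 + E^{2}\right) = -5 + E^{2}$)
$a{\left(H \right)} = \frac{1}{-1 + H}$ ($a{\left(H \right)} = \frac{1}{H - 1} = \frac{1}{-1 + H}$)
$\left(a{\left(l \right)} + 61\right)^{2} = \left(\frac{1}{-1 - 4} + 61\right)^{2} = \left(\frac{1}{-5} + 61\right)^{2} = \left(- \frac{1}{5} + 61\right)^{2} = \left(\frac{304}{5}\right)^{2} = \frac{92416}{25}$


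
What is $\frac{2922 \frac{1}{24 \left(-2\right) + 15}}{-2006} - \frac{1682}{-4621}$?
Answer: $\frac{20807933}{50983493} \approx 0.40813$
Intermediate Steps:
$\frac{2922 \frac{1}{24 \left(-2\right) + 15}}{-2006} - \frac{1682}{-4621} = \frac{2922}{-48 + 15} \left(- \frac{1}{2006}\right) - - \frac{1682}{4621} = \frac{2922}{-33} \left(- \frac{1}{2006}\right) + \frac{1682}{4621} = 2922 \left(- \frac{1}{33}\right) \left(- \frac{1}{2006}\right) + \frac{1682}{4621} = \left(- \frac{974}{11}\right) \left(- \frac{1}{2006}\right) + \frac{1682}{4621} = \frac{487}{11033} + \frac{1682}{4621} = \frac{20807933}{50983493}$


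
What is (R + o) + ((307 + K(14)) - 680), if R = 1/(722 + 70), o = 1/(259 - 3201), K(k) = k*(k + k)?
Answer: 22136683/1165032 ≈ 19.001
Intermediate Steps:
K(k) = 2*k² (K(k) = k*(2*k) = 2*k²)
o = -1/2942 (o = 1/(-2942) = -1/2942 ≈ -0.00033990)
R = 1/792 ≈ 0.0012626
(R + o) + ((307 + K(14)) - 680) = (1/792 - 1/2942) + ((307 + 2*14²) - 680) = 1075/1165032 + ((307 + 2*196) - 680) = 1075/1165032 + ((307 + 392) - 680) = 1075/1165032 + (699 - 680) = 1075/1165032 + 19 = 22136683/1165032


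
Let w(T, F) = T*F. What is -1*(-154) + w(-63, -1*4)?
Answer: 406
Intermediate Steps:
w(T, F) = F*T
-1*(-154) + w(-63, -1*4) = -1*(-154) - 1*4*(-63) = 154 - 4*(-63) = 154 + 252 = 406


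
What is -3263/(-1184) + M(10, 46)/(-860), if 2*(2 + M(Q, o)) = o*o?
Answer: 388969/254560 ≈ 1.5280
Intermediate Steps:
M(Q, o) = -2 + o²/2 (M(Q, o) = -2 + (o*o)/2 = -2 + o²/2)
-3263/(-1184) + M(10, 46)/(-860) = -3263/(-1184) + (-2 + (½)*46²)/(-860) = -3263*(-1/1184) + (-2 + (½)*2116)*(-1/860) = 3263/1184 + (-2 + 1058)*(-1/860) = 3263/1184 + 1056*(-1/860) = 3263/1184 - 264/215 = 388969/254560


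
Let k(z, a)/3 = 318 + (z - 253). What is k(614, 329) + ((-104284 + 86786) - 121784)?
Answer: -137245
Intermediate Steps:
k(z, a) = 195 + 3*z (k(z, a) = 3*(318 + (z - 253)) = 3*(318 + (-253 + z)) = 3*(65 + z) = 195 + 3*z)
k(614, 329) + ((-104284 + 86786) - 121784) = (195 + 3*614) + ((-104284 + 86786) - 121784) = (195 + 1842) + (-17498 - 121784) = 2037 - 139282 = -137245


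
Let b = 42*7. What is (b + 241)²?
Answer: 286225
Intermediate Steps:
b = 294
(b + 241)² = (294 + 241)² = 535² = 286225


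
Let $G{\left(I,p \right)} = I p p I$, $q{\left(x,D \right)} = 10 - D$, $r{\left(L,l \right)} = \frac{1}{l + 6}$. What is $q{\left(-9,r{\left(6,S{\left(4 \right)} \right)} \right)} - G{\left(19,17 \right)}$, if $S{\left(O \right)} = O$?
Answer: $- \frac{1043191}{10} \approx -1.0432 \cdot 10^{5}$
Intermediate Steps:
$r{\left(L,l \right)} = \frac{1}{6 + l}$
$G{\left(I,p \right)} = I^{2} p^{2}$ ($G{\left(I,p \right)} = I p^{2} I = I^{2} p^{2}$)
$q{\left(-9,r{\left(6,S{\left(4 \right)} \right)} \right)} - G{\left(19,17 \right)} = \left(10 - \frac{1}{6 + 4}\right) - 19^{2} \cdot 17^{2} = \left(10 - \frac{1}{10}\right) - 361 \cdot 289 = \left(10 - \frac{1}{10}\right) - 104329 = \frac{99}{10} - 104329 = - \frac{1043191}{10}$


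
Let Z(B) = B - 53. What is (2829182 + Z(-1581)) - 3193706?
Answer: -366158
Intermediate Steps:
Z(B) = -53 + B
(2829182 + Z(-1581)) - 3193706 = (2829182 + (-53 - 1581)) - 3193706 = (2829182 - 1634) - 3193706 = 2827548 - 3193706 = -366158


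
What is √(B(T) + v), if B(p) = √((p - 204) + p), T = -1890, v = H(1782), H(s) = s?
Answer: √(1782 + 4*I*√249) ≈ 42.22 + 0.7475*I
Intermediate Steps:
v = 1782
B(p) = √(-204 + 2*p) (B(p) = √((-204 + p) + p) = √(-204 + 2*p))
√(B(T) + v) = √(√(-204 + 2*(-1890)) + 1782) = √(√(-204 - 3780) + 1782) = √(√(-3984) + 1782) = √(4*I*√249 + 1782) = √(1782 + 4*I*√249)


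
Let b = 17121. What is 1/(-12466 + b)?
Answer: 1/4655 ≈ 0.00021482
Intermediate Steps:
1/(-12466 + b) = 1/(-12466 + 17121) = 1/4655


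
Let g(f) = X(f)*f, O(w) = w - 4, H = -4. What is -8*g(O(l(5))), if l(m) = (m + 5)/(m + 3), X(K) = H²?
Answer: 352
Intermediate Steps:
X(K) = 16 (X(K) = (-4)² = 16)
l(m) = (5 + m)/(3 + m)
O(w) = -4 + w
g(f) = 16*f
-8*g(O(l(5))) = -128*(-4 + (5 + 5)/(3 + 5)) = -128*(-4 + 10/8) = -128*(-4 + (⅛)*10) = -128*(-4 + 5/4) = -128*(-11)/4 = -8*(-44) = 352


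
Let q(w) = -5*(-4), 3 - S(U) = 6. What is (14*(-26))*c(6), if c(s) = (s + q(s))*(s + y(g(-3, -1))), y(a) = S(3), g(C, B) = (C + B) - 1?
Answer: -28392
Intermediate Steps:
S(U) = -3 (S(U) = 3 - 1*6 = 3 - 6 = -3)
g(C, B) = -1 + B + C (g(C, B) = (B + C) - 1 = -1 + B + C)
y(a) = -3
q(w) = 20
c(s) = (-3 + s)*(20 + s) (c(s) = (s + 20)*(s - 3) = (20 + s)*(-3 + s) = (-3 + s)*(20 + s))
(14*(-26))*c(6) = (14*(-26))*(-60 + 6**2 + 17*6) = -364*(-60 + 36 + 102) = -364*78 = -28392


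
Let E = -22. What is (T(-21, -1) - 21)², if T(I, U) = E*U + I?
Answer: 400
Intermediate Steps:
T(I, U) = I - 22*U (T(I, U) = -22*U + I = I - 22*U)
(T(-21, -1) - 21)² = ((-21 - 22*(-1)) - 21)² = ((-21 + 22) - 21)² = (1 - 21)² = (-20)² = 400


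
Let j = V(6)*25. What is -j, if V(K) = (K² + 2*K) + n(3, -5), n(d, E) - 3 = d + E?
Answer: -1225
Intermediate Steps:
n(d, E) = 3 + E + d (n(d, E) = 3 + (d + E) = 3 + (E + d) = 3 + E + d)
V(K) = 1 + K² + 2*K (V(K) = (K² + 2*K) + (3 - 5 + 3) = (K² + 2*K) + 1 = 1 + K² + 2*K)
j = 1225 (j = (1 + 6² + 2*6)*25 = (1 + 36 + 12)*25 = 49*25 = 1225)
-j = -1*1225 = -1225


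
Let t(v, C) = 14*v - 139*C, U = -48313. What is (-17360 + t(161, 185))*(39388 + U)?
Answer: 364327425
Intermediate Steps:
t(v, C) = -139*C + 14*v
(-17360 + t(161, 185))*(39388 + U) = (-17360 + (-139*185 + 14*161))*(39388 - 48313) = (-17360 + (-25715 + 2254))*(-8925) = (-17360 - 23461)*(-8925) = -40821*(-8925) = 364327425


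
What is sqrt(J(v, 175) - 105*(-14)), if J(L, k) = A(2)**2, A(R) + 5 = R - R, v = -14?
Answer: sqrt(1495) ≈ 38.665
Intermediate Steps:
A(R) = -5 (A(R) = -5 + (R - R) = -5 + 0 = -5)
J(L, k) = 25 (J(L, k) = (-5)**2 = 25)
sqrt(J(v, 175) - 105*(-14)) = sqrt(25 - 105*(-14)) = sqrt(25 + 1470) = sqrt(1495)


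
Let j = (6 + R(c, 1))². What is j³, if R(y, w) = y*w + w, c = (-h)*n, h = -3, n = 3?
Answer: 16777216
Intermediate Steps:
c = 9 (c = -1*(-3)*3 = 3*3 = 9)
R(y, w) = w + w*y (R(y, w) = w*y + w = w + w*y)
j = 256 (j = (6 + 1*(1 + 9))² = (6 + 1*10)² = (6 + 10)² = 16² = 256)
j³ = 256³ = 16777216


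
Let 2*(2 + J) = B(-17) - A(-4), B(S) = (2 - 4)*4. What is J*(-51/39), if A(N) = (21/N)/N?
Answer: 3621/416 ≈ 8.7043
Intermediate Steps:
A(N) = 21/N**2
B(S) = -8 (B(S) = -2*4 = -8)
J = -213/32 (J = -2 + (-8 - 21/(-4)**2)/2 = -2 + (-8 - 21/16)/2 = -2 + (1/2)*(-149/16) = -2 - 149/32 = -213/32 ≈ -6.6563)
J*(-51/39) = -(-10863)/(32*39) = -213/32*(-17/13) = 3621/416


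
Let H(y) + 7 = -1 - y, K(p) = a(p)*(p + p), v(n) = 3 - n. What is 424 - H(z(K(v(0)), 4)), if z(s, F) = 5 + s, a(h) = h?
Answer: 455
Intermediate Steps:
K(p) = 2*p**2 (K(p) = p*(p + p) = p*(2*p) = 2*p**2)
H(y) = -8 - y (H(y) = -7 + (-1 - y) = -8 - y)
424 - H(z(K(v(0)), 4)) = 424 - (-8 - (5 + 2*(3 - 1*0)**2)) = 424 - (-8 - (5 + 2*(3 + 0)**2)) = 424 - (-8 - (5 + 2*3**2)) = 424 - (-8 - (5 + 2*9)) = 424 - (-8 - (5 + 18)) = 424 - (-8 - 1*23) = 424 - (-8 - 23) = 424 - 1*(-31) = 424 + 31 = 455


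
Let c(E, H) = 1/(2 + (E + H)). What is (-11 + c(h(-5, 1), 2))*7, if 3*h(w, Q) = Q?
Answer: -980/13 ≈ -75.385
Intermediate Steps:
h(w, Q) = Q/3
c(E, H) = 1/(2 + E + H)
(-11 + c(h(-5, 1), 2))*7 = (-11 + 1/(2 + (⅓)*1 + 2))*7 = (-11 + 1/(2 + ⅓ + 2))*7 = (-11 + 1/(13/3))*7 = (-11 + 3/13)*7 = -140/13*7 = -980/13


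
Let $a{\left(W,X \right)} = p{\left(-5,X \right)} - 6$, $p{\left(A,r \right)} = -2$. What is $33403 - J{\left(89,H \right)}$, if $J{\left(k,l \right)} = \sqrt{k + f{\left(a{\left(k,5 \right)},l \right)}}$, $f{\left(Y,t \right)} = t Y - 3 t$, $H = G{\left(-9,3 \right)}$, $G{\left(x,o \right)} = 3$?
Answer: $33403 - 2 \sqrt{14} \approx 33396.0$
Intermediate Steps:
$H = 3$
$a{\left(W,X \right)} = -8$ ($a{\left(W,X \right)} = -2 - 6 = -8$)
$f{\left(Y,t \right)} = - 3 t + Y t$ ($f{\left(Y,t \right)} = Y t - 3 t = - 3 t + Y t$)
$J{\left(k,l \right)} = \sqrt{k - 11 l}$ ($J{\left(k,l \right)} = \sqrt{k + l \left(-3 - 8\right)} = \sqrt{k + l \left(-11\right)} = \sqrt{k - 11 l}$)
$33403 - J{\left(89,H \right)} = 33403 - \sqrt{89 - 33} = 33403 - \sqrt{56} = 33403 - 2 \sqrt{14}$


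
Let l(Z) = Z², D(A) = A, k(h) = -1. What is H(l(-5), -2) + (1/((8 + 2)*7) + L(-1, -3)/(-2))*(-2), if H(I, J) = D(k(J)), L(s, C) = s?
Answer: -71/35 ≈ -2.0286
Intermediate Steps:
H(I, J) = -1
H(l(-5), -2) + (1/((8 + 2)*7) + L(-1, -3)/(-2))*(-2) = -1 + (1/((8 + 2)*7) - 1/(-2))*(-2) = -1 + ((⅐)/10 - 1*(-½))*(-2) = -1 + ((⅒)*(⅐) + ½)*(-2) = -1 + (1/70 + ½)*(-2) = -1 + (18/35)*(-2) = -1 - 36/35 = -71/35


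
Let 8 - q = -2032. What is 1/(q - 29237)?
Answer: -1/27197 ≈ -3.6769e-5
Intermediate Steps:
q = 2040 (q = 8 - 1*(-2032) = 8 + 2032 = 2040)
1/(q - 29237) = 1/(2040 - 29237) = 1/(-27197) = -1/27197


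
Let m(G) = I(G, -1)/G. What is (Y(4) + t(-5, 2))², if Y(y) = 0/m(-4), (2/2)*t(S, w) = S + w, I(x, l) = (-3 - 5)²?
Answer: 9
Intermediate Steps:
I(x, l) = 64 (I(x, l) = (-8)² = 64)
m(G) = 64/G
t(S, w) = S + w
Y(y) = 0 (Y(y) = 0/((64/(-4))) = 0/((64*(-¼))) = 0/(-16) = 0*(-1/16) = 0)
(Y(4) + t(-5, 2))² = (0 + (-5 + 2))² = (0 - 3)² = (-3)² = 9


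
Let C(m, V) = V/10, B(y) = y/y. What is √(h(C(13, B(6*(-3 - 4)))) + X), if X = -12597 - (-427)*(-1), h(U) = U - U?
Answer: 4*I*√814 ≈ 114.12*I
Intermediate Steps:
B(y) = 1
C(m, V) = V/10 (C(m, V) = V*(⅒) = V/10)
h(U) = 0
X = -13024 (X = -12597 - 1*427 = -12597 - 427 = -13024)
√(h(C(13, B(6*(-3 - 4)))) + X) = √(0 - 13024) = √(-13024) = 4*I*√814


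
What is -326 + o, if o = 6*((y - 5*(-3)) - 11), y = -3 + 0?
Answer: -320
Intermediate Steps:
y = -3
o = 6 (o = 6*((-3 - 5*(-3)) - 11) = 6*((-3 - 1*(-15)) - 11) = 6*((-3 + 15) - 11) = 6*(12 - 11) = 6*1 = 6)
-326 + o = -326 + 6 = -320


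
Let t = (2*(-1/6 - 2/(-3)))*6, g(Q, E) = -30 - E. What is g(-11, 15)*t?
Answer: -270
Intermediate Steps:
t = 6 (t = (2*(-1*1/6 - 2*(-1/3)))*6 = (2*(-1/6 + 2/3))*6 = (2*(1/2))*6 = 1*6 = 6)
g(-11, 15)*t = (-30 - 1*15)*6 = (-30 - 15)*6 = -45*6 = -270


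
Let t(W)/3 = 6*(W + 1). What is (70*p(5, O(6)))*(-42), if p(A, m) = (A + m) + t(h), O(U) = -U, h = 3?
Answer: -208740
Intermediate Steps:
t(W) = 18 + 18*W (t(W) = 3*(6*(W + 1)) = 3*(6*(1 + W)) = 3*(6 + 6*W) = 18 + 18*W)
p(A, m) = 72 + A + m (p(A, m) = (A + m) + (18 + 18*3) = (A + m) + (18 + 54) = (A + m) + 72 = 72 + A + m)
(70*p(5, O(6)))*(-42) = (70*(72 + 5 - 1*6))*(-42) = (70*(72 + 5 - 6))*(-42) = (70*71)*(-42) = 4970*(-42) = -208740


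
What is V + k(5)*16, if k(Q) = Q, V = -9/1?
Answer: 71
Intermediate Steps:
V = -9 (V = -9*1 = -9)
V + k(5)*16 = -9 + 5*16 = -9 + 80 = 71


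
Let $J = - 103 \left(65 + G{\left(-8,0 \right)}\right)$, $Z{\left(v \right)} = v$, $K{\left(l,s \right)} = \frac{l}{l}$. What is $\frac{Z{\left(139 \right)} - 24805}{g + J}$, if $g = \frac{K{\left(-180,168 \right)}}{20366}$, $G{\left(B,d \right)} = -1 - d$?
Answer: $\frac{502347756}{134252671} \approx 3.7418$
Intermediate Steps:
$K{\left(l,s \right)} = 1$
$J = -6592$ ($J = - 103 \left(65 - 1\right) = \left(-103\right) 64 = -6592$)
$g = \frac{1}{20366}$ ($g = 1 \cdot \frac{1}{20366} = \frac{1}{20366} \approx 4.9101 \cdot 10^{-5}$)
$\frac{Z{\left(139 \right)} - 24805}{g + J} = \frac{139 - 24805}{\frac{1}{20366} - 6592} = \frac{139 - 24805}{- \frac{134252671}{20366}} = \left(-24666\right) \left(- \frac{20366}{134252671}\right) = \frac{502347756}{134252671}$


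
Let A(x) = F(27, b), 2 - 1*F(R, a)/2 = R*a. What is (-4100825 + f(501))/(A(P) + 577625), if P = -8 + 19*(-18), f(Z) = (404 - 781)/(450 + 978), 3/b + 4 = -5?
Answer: -5855978477/824879916 ≈ -7.0992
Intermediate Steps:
b = -⅓ (b = 3/(-4 - 5) = 3/(-9) = 3*(-⅑) = -⅓ ≈ -0.33333)
f(Z) = -377/1428
P = -350 (P = -8 - 342 = -350)
F(R, a) = 4 - 2*R*a
A(x) = 22 (A(x) = 4 - 2*27*(-⅓) = 4 + 18 = 22)
(-4100825 + f(501))/(A(P) + 577625) = (-4100825 - 377/1428)/(22 + 577625) = -5855978477/1428/577647 = -5855978477/1428*1/577647 = -5855978477/824879916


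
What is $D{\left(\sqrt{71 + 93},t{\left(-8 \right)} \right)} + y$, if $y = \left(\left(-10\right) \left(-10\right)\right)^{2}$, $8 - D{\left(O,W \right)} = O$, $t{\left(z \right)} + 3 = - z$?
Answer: $10008 - 2 \sqrt{41} \approx 9995.2$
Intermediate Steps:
$t{\left(z \right)} = -3 - z$
$D{\left(O,W \right)} = 8 - O$
$y = 10000$ ($y = 100^{2} = 10000$)
$D{\left(\sqrt{71 + 93},t{\left(-8 \right)} \right)} + y = \left(8 - \sqrt{71 + 93}\right) + 10000 = \left(8 - \sqrt{164}\right) + 10000 = \left(8 - 2 \sqrt{41}\right) + 10000 = 10008 - 2 \sqrt{41}$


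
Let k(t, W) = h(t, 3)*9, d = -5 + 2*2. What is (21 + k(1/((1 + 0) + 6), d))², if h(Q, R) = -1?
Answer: 144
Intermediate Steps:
d = -1 (d = -5 + 4 = -1)
k(t, W) = -9 (k(t, W) = -1*9 = -9)
(21 + k(1/((1 + 0) + 6), d))² = (21 - 9)² = 12² = 144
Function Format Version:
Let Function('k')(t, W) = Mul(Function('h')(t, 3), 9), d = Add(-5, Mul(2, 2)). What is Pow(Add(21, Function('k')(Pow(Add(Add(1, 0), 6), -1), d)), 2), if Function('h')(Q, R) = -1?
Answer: 144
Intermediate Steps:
d = -1 (d = Add(-5, 4) = -1)
Function('k')(t, W) = -9 (Function('k')(t, W) = Mul(-1, 9) = -9)
Pow(Add(21, Function('k')(Pow(Add(Add(1, 0), 6), -1), d)), 2) = Pow(Add(21, -9), 2) = Pow(12, 2) = 144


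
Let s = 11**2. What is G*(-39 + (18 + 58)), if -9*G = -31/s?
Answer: 1147/1089 ≈ 1.0533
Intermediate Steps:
s = 121
G = 31/1089 (G = -(-31)/(9*121) = -1/9*(-31/121) = 31/1089 ≈ 0.028466)
G*(-39 + (18 + 58)) = 31*(-39 + (18 + 58))/1089 = 31*(-39 + 76)/1089 = (31/1089)*37 = 1147/1089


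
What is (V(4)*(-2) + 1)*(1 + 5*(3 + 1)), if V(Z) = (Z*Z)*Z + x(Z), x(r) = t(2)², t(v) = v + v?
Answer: -3339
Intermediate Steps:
t(v) = 2*v
x(r) = 16 (x(r) = (2*2)² = 4² = 16)
V(Z) = 16 + Z³ (V(Z) = (Z*Z)*Z + 16 = Z²*Z + 16 = Z³ + 16 = 16 + Z³)
(V(4)*(-2) + 1)*(1 + 5*(3 + 1)) = ((16 + 4³)*(-2) + 1)*(1 + 5*(3 + 1)) = ((16 + 64)*(-2) + 1)*(1 + 5*4) = (80*(-2) + 1)*(1 + 20) = (-160 + 1)*21 = -159*21 = -3339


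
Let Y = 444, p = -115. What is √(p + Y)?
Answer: √329 ≈ 18.138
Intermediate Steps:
√(p + Y) = √(-115 + 444) = √329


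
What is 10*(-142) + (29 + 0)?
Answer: -1391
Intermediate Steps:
10*(-142) + (29 + 0) = -1420 + 29 = -1391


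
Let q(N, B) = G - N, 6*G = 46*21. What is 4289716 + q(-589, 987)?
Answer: 4290466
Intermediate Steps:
G = 161 (G = (46*21)/6 = (⅙)*966 = 161)
q(N, B) = 161 - N
4289716 + q(-589, 987) = 4289716 + (161 - 1*(-589)) = 4289716 + (161 + 589) = 4289716 + 750 = 4290466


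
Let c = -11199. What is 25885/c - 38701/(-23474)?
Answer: -174211991/262885326 ≈ -0.66269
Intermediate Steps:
25885/c - 38701/(-23474) = 25885/(-11199) - 38701/(-23474) = 25885*(-1/11199) - 38701*(-1/23474) = -25885/11199 + 38701/23474 = -174211991/262885326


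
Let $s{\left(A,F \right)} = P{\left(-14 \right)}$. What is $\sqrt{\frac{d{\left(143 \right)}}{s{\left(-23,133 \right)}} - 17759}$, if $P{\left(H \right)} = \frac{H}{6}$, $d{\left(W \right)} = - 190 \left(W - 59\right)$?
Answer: $i \sqrt{10919} \approx 104.49 i$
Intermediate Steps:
$d{\left(W \right)} = 11210 - 190 W$ ($d{\left(W \right)} = - 190 \left(-59 + W\right) = 11210 - 190 W$)
$P{\left(H \right)} = \frac{H}{6}$ ($P{\left(H \right)} = H \frac{1}{6} = \frac{H}{6}$)
$s{\left(A,F \right)} = - \frac{7}{3}$ ($s{\left(A,F \right)} = \frac{1}{6} \left(-14\right) = - \frac{7}{3}$)
$\sqrt{\frac{d{\left(143 \right)}}{s{\left(-23,133 \right)}} - 17759} = \sqrt{\frac{11210 - 27170}{- \frac{7}{3}} - 17759} = \sqrt{\left(11210 - 27170\right) \left(- \frac{3}{7}\right) - 17759} = \sqrt{\left(-15960\right) \left(- \frac{3}{7}\right) - 17759} = \sqrt{6840 - 17759} = \sqrt{-10919} = i \sqrt{10919}$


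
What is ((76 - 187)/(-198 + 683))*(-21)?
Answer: 2331/485 ≈ 4.8062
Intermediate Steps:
((76 - 187)/(-198 + 683))*(-21) = -111/485*(-21) = 2331/485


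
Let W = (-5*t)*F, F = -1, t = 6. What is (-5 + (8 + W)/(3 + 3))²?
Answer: 16/9 ≈ 1.7778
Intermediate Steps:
W = 30 (W = -5*6*(-1) = -30*(-1) = 30)
(-5 + (8 + W)/(3 + 3))² = (-5 + (8 + 30)/(3 + 3))² = (-5 + 38/6)² = (-5 + 38*(⅙))² = (-5 + 19/3)² = (4/3)² = 16/9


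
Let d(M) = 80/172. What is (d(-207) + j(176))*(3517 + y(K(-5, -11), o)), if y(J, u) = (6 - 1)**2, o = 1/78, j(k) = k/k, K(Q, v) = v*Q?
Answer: 223146/43 ≈ 5189.4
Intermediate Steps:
K(Q, v) = Q*v
j(k) = 1
d(M) = 20/43 (d(M) = 80*(1/172) = 20/43)
o = 1/78 ≈ 0.012821
y(J, u) = 25 (y(J, u) = 5**2 = 25)
(d(-207) + j(176))*(3517 + y(K(-5, -11), o)) = (20/43 + 1)*(3517 + 25) = (63/43)*3542 = 223146/43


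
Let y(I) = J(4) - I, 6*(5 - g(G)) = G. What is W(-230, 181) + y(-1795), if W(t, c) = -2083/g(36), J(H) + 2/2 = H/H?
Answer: 3878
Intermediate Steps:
J(H) = 0 (J(H) = -1 + H/H = -1 + 1 = 0)
g(G) = 5 - G/6
W(t, c) = 2083 (W(t, c) = -2083/(5 - 1/6*36) = -2083/(5 - 6) = -2083/(-1) = -2083*(-1) = 2083)
y(I) = -I (y(I) = 0 - I = -I)
W(-230, 181) + y(-1795) = 2083 - 1*(-1795) = 2083 + 1795 = 3878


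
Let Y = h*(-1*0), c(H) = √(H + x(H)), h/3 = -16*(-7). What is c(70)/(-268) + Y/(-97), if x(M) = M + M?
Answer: -√210/268 ≈ -0.054072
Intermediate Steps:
x(M) = 2*M
h = 336 (h = 3*(-16*(-7)) = 3*112 = 336)
c(H) = √3*√H (c(H) = √(H + 2*H) = √(3*H) = √3*√H)
Y = 0 (Y = 336*(-1*0) = 336*0 = 0)
c(70)/(-268) + Y/(-97) = (√3*√70)/(-268) + 0/(-97) = √210*(-1/268) + 0*(-1/97) = -√210/268 + 0 = -√210/268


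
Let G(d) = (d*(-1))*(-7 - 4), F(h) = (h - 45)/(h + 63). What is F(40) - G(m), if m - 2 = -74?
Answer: 81571/103 ≈ 791.95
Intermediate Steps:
F(h) = (-45 + h)/(63 + h)
m = -72 (m = 2 - 74 = -72)
G(d) = 11*d (G(d) = -d*(-11) = 11*d)
F(40) - G(m) = (-45 + 40)/(63 + 40) - 11*(-72) = -5/103 - 1*(-792) = (1/103)*(-5) + 792 = -5/103 + 792 = 81571/103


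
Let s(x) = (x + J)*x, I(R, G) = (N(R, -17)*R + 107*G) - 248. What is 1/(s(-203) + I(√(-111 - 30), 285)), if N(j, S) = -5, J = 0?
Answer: I/(5*√141 + 71456*I) ≈ 1.3995e-5 + 1.1628e-8*I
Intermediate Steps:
I(R, G) = -248 - 5*R + 107*G (I(R, G) = (-5*R + 107*G) - 248 = -248 - 5*R + 107*G)
s(x) = x² (s(x) = (x + 0)*x = x*x = x²)
1/(s(-203) + I(√(-111 - 30), 285)) = 1/((-203)² + (-248 - 5*√(-111 - 30) + 107*285)) = 1/(41209 + (-248 - 5*I*√141 + 30495)) = 1/(41209 + (30247 - 5*I*√141)) = 1/(71456 - 5*I*√141)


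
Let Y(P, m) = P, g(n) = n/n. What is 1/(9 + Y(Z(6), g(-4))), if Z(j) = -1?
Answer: 1/8 ≈ 0.12500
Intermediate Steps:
g(n) = 1
1/(9 + Y(Z(6), g(-4))) = 1/(9 - 1) = 1/8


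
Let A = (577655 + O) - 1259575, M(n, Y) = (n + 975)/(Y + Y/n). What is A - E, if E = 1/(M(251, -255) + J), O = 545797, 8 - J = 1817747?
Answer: -7950142384131629/58404107933 ≈ -1.3612e+5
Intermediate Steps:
J = -1817739 (J = 8 - 1*1817747 = 8 - 1817747 = -1817739)
M(n, Y) = (975 + n)/(Y + Y/n)
A = -136123 (A = (577655 + 545797) - 1259575 = 1123452 - 1259575 = -136123)
E = -32130/58404107933 (E = 1/(251*(975 + 251)/(-255*(1 + 251)) - 1817739) = 1/(251*(-1/255)*1226/252 - 1817739) = 1/(251*(-1/255)*(1/252)*1226 - 1817739) = 1/(-153863/32130 - 1817739) = 1/(-58404107933/32130) = -32130/58404107933 ≈ -5.5013e-7)
A - E = -136123 - 1*(-32130/58404107933) = -136123 + 32130/58404107933 = -7950142384131629/58404107933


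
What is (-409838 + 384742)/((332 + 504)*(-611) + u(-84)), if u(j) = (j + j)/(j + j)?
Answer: 25096/510795 ≈ 0.049131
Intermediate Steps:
u(j) = 1 (u(j) = (2*j)/((2*j)) = (2*j)*(1/(2*j)) = 1)
(-409838 + 384742)/((332 + 504)*(-611) + u(-84)) = (-409838 + 384742)/((332 + 504)*(-611) + 1) = -25096/(836*(-611) + 1) = -25096/(-510796 + 1) = -25096/(-510795) = -25096*(-1/510795) = 25096/510795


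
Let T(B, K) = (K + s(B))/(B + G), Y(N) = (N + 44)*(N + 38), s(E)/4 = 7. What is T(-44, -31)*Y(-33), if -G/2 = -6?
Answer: 165/32 ≈ 5.1563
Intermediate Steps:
s(E) = 28 (s(E) = 4*7 = 28)
Y(N) = (38 + N)*(44 + N) (Y(N) = (44 + N)*(38 + N) = (38 + N)*(44 + N))
G = 12 (G = -2*(-6) = 12)
T(B, K) = (28 + K)/(12 + B) (T(B, K) = (K + 28)/(B + 12) = (28 + K)/(12 + B))
T(-44, -31)*Y(-33) = ((28 - 31)/(12 - 44))*(1672 + (-33)² + 82*(-33)) = (-3/(-32))*(1672 + 1089 - 2706) = -1/32*(-3)*55 = (3/32)*55 = 165/32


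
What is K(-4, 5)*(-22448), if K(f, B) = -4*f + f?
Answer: -269376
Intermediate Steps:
K(f, B) = -3*f
K(-4, 5)*(-22448) = -3*(-4)*(-22448) = 12*(-22448) = -269376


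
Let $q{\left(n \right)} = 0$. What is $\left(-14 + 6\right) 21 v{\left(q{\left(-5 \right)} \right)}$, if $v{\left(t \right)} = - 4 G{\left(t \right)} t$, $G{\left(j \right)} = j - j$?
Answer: $0$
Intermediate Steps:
$G{\left(j \right)} = 0$
$v{\left(t \right)} = 0$ ($v{\left(t \right)} = \left(-4\right) 0 t = 0 t = 0$)
$\left(-14 + 6\right) 21 v{\left(q{\left(-5 \right)} \right)} = \left(-14 + 6\right) 21 \cdot 0 = \left(-8\right) 21 \cdot 0 = \left(-168\right) 0 = 0$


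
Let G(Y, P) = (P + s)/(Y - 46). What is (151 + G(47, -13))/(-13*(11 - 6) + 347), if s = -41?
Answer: 97/282 ≈ 0.34397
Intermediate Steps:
G(Y, P) = (-41 + P)/(-46 + Y) (G(Y, P) = (P - 41)/(Y - 46) = (-41 + P)/(-46 + Y))
(151 + G(47, -13))/(-13*(11 - 6) + 347) = (151 + (-41 - 13)/(-46 + 47))/(-13*(11 - 6) + 347) = (151 - 54/1)/(-13*5 + 347) = (151 + 1*(-54))/(-65 + 347) = (151 - 54)/282 = 97*(1/282) = 97/282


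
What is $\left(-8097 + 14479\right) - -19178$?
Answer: $25560$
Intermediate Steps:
$\left(-8097 + 14479\right) - -19178 = 6382 + 19178 = 25560$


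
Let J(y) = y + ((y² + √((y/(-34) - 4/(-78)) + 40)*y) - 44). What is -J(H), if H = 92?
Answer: -8512 - 184*√4103970/663 ≈ -9074.2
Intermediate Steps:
J(y) = -44 + y + y² + y*√(1562/39 - y/34) (J(y) = y + ((y² + √((y*(-1/34) - 4*(-1/78)) + 40)*y) - 44) = y + ((y² + √((-y/34 + 2/39) + 40)*y) - 44) = y + ((y² + √((2/39 - y/34) + 40)*y) - 44) = y + ((y² + √(1562/39 - y/34)*y) - 44) = y + ((y² + y*√(1562/39 - y/34)) - 44) = y + (-44 + y² + y*√(1562/39 - y/34)) = -44 + y + y² + y*√(1562/39 - y/34))
-J(H) = -(-44 + 92 + 92² + (1/1326)*92*√(70421208 - 51714*92)) = -(-44 + 92 + 8464 + (1/1326)*92*√(70421208 - 4757688)) = -(-44 + 92 + 8464 + (1/1326)*92*√65663520) = -(-44 + 92 + 8464 + (1/1326)*92*(4*√4103970)) = -(-44 + 92 + 8464 + 184*√4103970/663) = -(8512 + 184*√4103970/663) = -8512 - 184*√4103970/663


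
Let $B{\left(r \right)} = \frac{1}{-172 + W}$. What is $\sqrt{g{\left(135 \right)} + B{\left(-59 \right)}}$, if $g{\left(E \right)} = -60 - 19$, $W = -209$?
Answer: $\frac{10 i \sqrt{114681}}{381} \approx 8.8883 i$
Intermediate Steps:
$g{\left(E \right)} = -79$
$B{\left(r \right)} = - \frac{1}{381}$ ($B{\left(r \right)} = \frac{1}{-172 - 209} = \frac{1}{-381} = - \frac{1}{381}$)
$\sqrt{g{\left(135 \right)} + B{\left(-59 \right)}} = \sqrt{-79 - \frac{1}{381}} = \sqrt{- \frac{30100}{381}} = \frac{10 i \sqrt{114681}}{381}$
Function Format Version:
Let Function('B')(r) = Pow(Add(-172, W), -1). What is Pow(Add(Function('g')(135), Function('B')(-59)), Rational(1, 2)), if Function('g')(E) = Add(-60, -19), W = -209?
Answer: Mul(Rational(10, 381), I, Pow(114681, Rational(1, 2))) ≈ Mul(8.8883, I)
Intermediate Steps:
Function('g')(E) = -79
Function('B')(r) = Rational(-1, 381) (Function('B')(r) = Pow(Add(-172, -209), -1) = Pow(-381, -1) = Rational(-1, 381))
Pow(Add(Function('g')(135), Function('B')(-59)), Rational(1, 2)) = Pow(Add(-79, Rational(-1, 381)), Rational(1, 2)) = Pow(Rational(-30100, 381), Rational(1, 2)) = Mul(Rational(10, 381), I, Pow(114681, Rational(1, 2)))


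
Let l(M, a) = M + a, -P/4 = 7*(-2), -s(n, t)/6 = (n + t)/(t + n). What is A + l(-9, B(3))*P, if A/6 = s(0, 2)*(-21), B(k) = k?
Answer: 420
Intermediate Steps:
s(n, t) = -6 (s(n, t) = -6*(n + t)/(t + n) = -6*(n + t)/(n + t) = -6*1 = -6)
P = 56 (P = -28*(-2) = -4*(-14) = 56)
A = 756 (A = 6*(-6*(-21)) = 6*126 = 756)
A + l(-9, B(3))*P = 756 + (-9 + 3)*56 = 756 - 6*56 = 756 - 336 = 420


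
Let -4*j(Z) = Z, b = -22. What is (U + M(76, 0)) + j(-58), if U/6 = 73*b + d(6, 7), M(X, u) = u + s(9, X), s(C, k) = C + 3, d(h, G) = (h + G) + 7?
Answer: -18979/2 ≈ -9489.5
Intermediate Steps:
d(h, G) = 7 + G + h (d(h, G) = (G + h) + 7 = 7 + G + h)
s(C, k) = 3 + C
j(Z) = -Z/4
M(X, u) = 12 + u (M(X, u) = u + (3 + 9) = u + 12 = 12 + u)
U = -9516 (U = 6*(73*(-22) + (7 + 7 + 6)) = 6*(-1606 + 20) = 6*(-1586) = -9516)
(U + M(76, 0)) + j(-58) = (-9516 + (12 + 0)) - ¼*(-58) = (-9516 + 12) + 29/2 = -9504 + 29/2 = -18979/2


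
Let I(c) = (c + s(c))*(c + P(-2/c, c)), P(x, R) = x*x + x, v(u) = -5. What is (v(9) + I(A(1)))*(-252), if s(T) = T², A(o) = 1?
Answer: -252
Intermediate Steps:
P(x, R) = x + x² (P(x, R) = x² + x = x + x²)
I(c) = (c + c²)*(c - 2*(1 - 2/c)/c) (I(c) = (c + c²)*(c + (-2/c)*(1 - 2/c)) = (c + c²)*(c - 2*(1 - 2/c)/c))
(v(9) + I(A(1)))*(-252) = (-5 + (2 + 1² + 1³ - 2*1 + 4/1))*(-252) = (-5 + (2 + 1 + 1 - 2 + 4*1))*(-252) = (-5 + (2 + 1 + 1 - 2 + 4))*(-252) = (-5 + 6)*(-252) = 1*(-252) = -252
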